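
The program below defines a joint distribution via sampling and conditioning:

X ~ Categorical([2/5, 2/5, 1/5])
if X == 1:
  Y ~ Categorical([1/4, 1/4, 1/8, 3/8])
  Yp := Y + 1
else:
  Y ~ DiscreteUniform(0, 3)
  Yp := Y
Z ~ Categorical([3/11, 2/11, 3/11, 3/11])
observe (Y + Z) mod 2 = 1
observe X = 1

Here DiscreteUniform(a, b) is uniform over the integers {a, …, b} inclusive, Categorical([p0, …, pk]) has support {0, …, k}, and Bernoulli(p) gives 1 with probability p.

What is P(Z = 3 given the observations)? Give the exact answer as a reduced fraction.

P(Z = 3 | obs) = 1/5

Enumerate traces; 8 have nonzero weight after conditioning:
  (X=1, Y=0, Z=1) weight 1/55
  (X=1, Y=0, Z=3) weight 3/110
  (X=1, Y=1, Z=0) weight 3/110
  (X=1, Y=1, Z=2) weight 3/110
  (X=1, Y=2, Z=1) weight 1/110
  (X=1, Y=2, Z=3) weight 3/220
  (X=1, Y=3, Z=0) weight 9/220
  (X=1, Y=3, Z=2) weight 9/220
Group by Z:
  weight(Z=0) = 3/44
  weight(Z=1) = 3/110
  weight(Z=2) = 3/44
  weight(Z=3) = 9/220
Total weight = 3/44 + 3/110 + 3/44 + 9/220 = 9/44
P(Z=0 | obs) = 3/44 / 9/44 = 1/3
P(Z=1 | obs) = 3/110 / 9/44 = 2/15
P(Z=2 | obs) = 3/44 / 9/44 = 1/3
P(Z=3 | obs) = 9/220 / 9/44 = 1/5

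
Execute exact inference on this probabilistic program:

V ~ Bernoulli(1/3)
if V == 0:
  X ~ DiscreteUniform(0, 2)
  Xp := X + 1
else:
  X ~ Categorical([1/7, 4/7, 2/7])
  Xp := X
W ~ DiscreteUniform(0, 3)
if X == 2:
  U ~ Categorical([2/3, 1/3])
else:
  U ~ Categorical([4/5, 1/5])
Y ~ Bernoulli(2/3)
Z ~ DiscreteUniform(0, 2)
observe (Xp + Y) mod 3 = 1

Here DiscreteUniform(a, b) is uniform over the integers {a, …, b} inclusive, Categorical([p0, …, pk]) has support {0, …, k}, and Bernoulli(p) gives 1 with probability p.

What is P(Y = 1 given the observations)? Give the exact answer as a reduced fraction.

P(Y = 1 | obs) = 17/30

Enumerate traces; 96 have nonzero weight after conditioning:
  (V=0, X=0, W=0, U=0, Y=0, Z=0) weight 2/405
  (V=0, X=0, W=0, U=0, Y=0, Z=1) weight 2/405
  (V=0, X=0, W=0, U=0, Y=0, Z=2) weight 2/405
  (V=0, X=0, W=0, U=1, Y=0, Z=0) weight 1/810
  (V=0, X=0, W=0, U=1, Y=0, Z=1) weight 1/810
  (V=0, X=0, W=0, U=1, Y=0, Z=2) weight 1/810
  (V=0, X=0, W=1, U=0, Y=0, Z=0) weight 2/405
  (V=0, X=0, W=1, U=0, Y=0, Z=1) weight 2/405
  (V=0, X=2, W=0, U=0, Y=1, Z=0) weight 2/243
  … 87 more
Group by Y:
  weight(Y=0) = 26/189
  weight(Y=1) = 34/189
Total weight = 26/189 + 34/189 = 20/63
P(Y=0 | obs) = 26/189 / 20/63 = 13/30
P(Y=1 | obs) = 34/189 / 20/63 = 17/30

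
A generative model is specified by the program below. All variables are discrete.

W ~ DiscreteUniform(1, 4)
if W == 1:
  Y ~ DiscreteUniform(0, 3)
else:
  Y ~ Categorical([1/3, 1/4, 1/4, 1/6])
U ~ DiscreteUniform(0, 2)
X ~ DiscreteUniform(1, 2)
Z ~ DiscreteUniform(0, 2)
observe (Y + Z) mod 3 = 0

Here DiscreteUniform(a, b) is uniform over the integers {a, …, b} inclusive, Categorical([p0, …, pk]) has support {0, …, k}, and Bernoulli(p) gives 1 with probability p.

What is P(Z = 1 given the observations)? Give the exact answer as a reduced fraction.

Enumerate traces; 96 have nonzero weight after conditioning:
  (W=1, Y=0, U=0, X=1, Z=0) weight 1/288
  (W=1, Y=0, U=0, X=2, Z=0) weight 1/288
  (W=1, Y=0, U=1, X=1, Z=0) weight 1/288
  (W=1, Y=0, U=1, X=2, Z=0) weight 1/288
  (W=1, Y=0, U=2, X=1, Z=0) weight 1/288
  (W=1, Y=0, U=2, X=2, Z=0) weight 1/288
  (W=1, Y=1, U=0, X=1, Z=2) weight 1/288
  (W=1, Y=1, U=0, X=2, Z=2) weight 1/288
  (W=1, Y=2, U=0, X=1, Z=1) weight 1/288
  … 87 more
Group by Z:
  weight(Z=0) = 1/6
  weight(Z=1) = 1/12
  weight(Z=2) = 1/12
Total weight = 1/6 + 1/12 + 1/12 = 1/3
P(Z=0 | obs) = 1/6 / 1/3 = 1/2
P(Z=1 | obs) = 1/12 / 1/3 = 1/4
P(Z=2 | obs) = 1/12 / 1/3 = 1/4

P(Z = 1 | obs) = 1/4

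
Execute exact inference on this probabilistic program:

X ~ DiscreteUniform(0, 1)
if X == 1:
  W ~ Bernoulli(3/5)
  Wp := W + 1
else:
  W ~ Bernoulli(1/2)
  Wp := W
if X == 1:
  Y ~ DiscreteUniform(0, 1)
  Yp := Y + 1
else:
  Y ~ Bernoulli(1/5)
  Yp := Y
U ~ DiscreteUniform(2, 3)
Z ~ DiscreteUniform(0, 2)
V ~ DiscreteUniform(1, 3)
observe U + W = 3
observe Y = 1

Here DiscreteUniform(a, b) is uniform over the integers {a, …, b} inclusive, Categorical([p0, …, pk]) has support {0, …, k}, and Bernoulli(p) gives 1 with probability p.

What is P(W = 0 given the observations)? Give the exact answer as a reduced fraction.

Enumerate traces; 36 have nonzero weight after conditioning:
  (X=0, W=0, Y=1, U=3, Z=0, V=1) weight 1/360
  (X=0, W=0, Y=1, U=3, Z=0, V=2) weight 1/360
  (X=0, W=0, Y=1, U=3, Z=0, V=3) weight 1/360
  (X=0, W=0, Y=1, U=3, Z=1, V=1) weight 1/360
  (X=0, W=0, Y=1, U=3, Z=1, V=2) weight 1/360
  (X=0, W=0, Y=1, U=3, Z=1, V=3) weight 1/360
  (X=0, W=0, Y=1, U=3, Z=2, V=1) weight 1/360
  (X=0, W=0, Y=1, U=3, Z=2, V=2) weight 1/360
  (X=0, W=1, Y=1, U=2, Z=0, V=1) weight 1/360
  … 27 more
Group by W:
  weight(W=0) = 3/40
  weight(W=1) = 1/10
Total weight = 3/40 + 1/10 = 7/40
P(W=0 | obs) = 3/40 / 7/40 = 3/7
P(W=1 | obs) = 1/10 / 7/40 = 4/7

P(W = 0 | obs) = 3/7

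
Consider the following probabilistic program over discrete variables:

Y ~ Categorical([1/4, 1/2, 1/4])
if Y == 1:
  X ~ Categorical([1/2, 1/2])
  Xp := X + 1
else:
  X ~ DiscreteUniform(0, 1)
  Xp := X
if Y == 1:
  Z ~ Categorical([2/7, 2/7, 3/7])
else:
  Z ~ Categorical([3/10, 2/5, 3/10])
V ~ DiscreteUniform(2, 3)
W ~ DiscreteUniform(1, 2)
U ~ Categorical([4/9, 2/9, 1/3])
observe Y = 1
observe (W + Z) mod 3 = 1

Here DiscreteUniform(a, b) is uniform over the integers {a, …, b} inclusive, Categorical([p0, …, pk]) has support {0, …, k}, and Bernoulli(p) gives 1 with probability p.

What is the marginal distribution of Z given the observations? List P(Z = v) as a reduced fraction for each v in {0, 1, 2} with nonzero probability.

P(Z=0) = 2/5, P(Z=2) = 3/5

Enumerate traces; 24 have nonzero weight after conditioning:
  (Y=1, X=0, Z=0, V=2, W=1, U=0) weight 1/126
  (Y=1, X=0, Z=0, V=2, W=1, U=1) weight 1/252
  (Y=1, X=0, Z=0, V=2, W=1, U=2) weight 1/168
  (Y=1, X=0, Z=0, V=3, W=1, U=0) weight 1/126
  (Y=1, X=0, Z=0, V=3, W=1, U=1) weight 1/252
  (Y=1, X=0, Z=0, V=3, W=1, U=2) weight 1/168
  (Y=1, X=0, Z=2, V=2, W=2, U=0) weight 1/84
  (Y=1, X=0, Z=2, V=2, W=2, U=1) weight 1/168
  … 16 more
Group by Z:
  weight(Z=0) = 1/14
  weight(Z=2) = 3/28
Total weight = 1/14 + 3/28 = 5/28
P(Z=0 | obs) = 1/14 / 5/28 = 2/5
P(Z=2 | obs) = 3/28 / 5/28 = 3/5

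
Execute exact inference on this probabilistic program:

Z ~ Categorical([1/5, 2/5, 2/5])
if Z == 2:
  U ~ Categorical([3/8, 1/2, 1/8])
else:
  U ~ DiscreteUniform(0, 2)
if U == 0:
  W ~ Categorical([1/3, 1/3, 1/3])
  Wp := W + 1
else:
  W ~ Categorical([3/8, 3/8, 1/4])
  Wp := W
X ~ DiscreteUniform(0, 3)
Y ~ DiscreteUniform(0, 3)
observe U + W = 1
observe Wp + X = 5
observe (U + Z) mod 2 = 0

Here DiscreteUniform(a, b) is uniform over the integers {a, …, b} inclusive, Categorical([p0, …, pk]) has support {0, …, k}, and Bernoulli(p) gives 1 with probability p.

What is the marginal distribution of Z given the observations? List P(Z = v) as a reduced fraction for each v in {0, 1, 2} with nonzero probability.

Enumerate traces; 8 have nonzero weight after conditioning:
  (Z=0, U=0, W=1, X=3, Y=0) weight 1/720
  (Z=0, U=0, W=1, X=3, Y=1) weight 1/720
  (Z=0, U=0, W=1, X=3, Y=2) weight 1/720
  (Z=0, U=0, W=1, X=3, Y=3) weight 1/720
  (Z=2, U=0, W=1, X=3, Y=0) weight 1/320
  (Z=2, U=0, W=1, X=3, Y=1) weight 1/320
  (Z=2, U=0, W=1, X=3, Y=2) weight 1/320
  (Z=2, U=0, W=1, X=3, Y=3) weight 1/320
Group by Z:
  weight(Z=0) = 1/180
  weight(Z=2) = 1/80
Total weight = 1/180 + 1/80 = 13/720
P(Z=0 | obs) = 1/180 / 13/720 = 4/13
P(Z=2 | obs) = 1/80 / 13/720 = 9/13

P(Z=0) = 4/13, P(Z=2) = 9/13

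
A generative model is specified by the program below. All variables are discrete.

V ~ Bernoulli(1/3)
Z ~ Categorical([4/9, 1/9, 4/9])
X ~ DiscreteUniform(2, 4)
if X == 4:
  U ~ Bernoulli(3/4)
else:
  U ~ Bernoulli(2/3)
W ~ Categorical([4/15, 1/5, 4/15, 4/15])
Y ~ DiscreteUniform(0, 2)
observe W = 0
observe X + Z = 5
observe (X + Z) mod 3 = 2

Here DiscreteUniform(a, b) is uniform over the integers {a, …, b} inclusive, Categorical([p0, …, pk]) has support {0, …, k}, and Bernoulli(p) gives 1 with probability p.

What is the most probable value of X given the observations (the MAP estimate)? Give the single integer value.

argmax_v P(X = v | obs) = 3

Enumerate traces; 24 have nonzero weight after conditioning:
  (V=0, Z=1, X=4, U=0, W=0, Y=0) weight 2/3645
  (V=0, Z=1, X=4, U=0, W=0, Y=1) weight 2/3645
  (V=0, Z=1, X=4, U=0, W=0, Y=2) weight 2/3645
  (V=0, Z=1, X=4, U=1, W=0, Y=0) weight 2/1215
  (V=0, Z=1, X=4, U=1, W=0, Y=1) weight 2/1215
  (V=0, Z=1, X=4, U=1, W=0, Y=2) weight 2/1215
  (V=0, Z=2, X=3, U=0, W=0, Y=0) weight 32/10935
  (V=0, Z=2, X=3, U=0, W=0, Y=1) weight 32/10935
  … 16 more
Group by X:
  weight(X=3) = 16/405
  weight(X=4) = 4/405
Total weight = 16/405 + 4/405 = 4/81
P(X=3 | obs) = 16/405 / 4/81 = 4/5
P(X=4 | obs) = 4/405 / 4/81 = 1/5
argmax = 3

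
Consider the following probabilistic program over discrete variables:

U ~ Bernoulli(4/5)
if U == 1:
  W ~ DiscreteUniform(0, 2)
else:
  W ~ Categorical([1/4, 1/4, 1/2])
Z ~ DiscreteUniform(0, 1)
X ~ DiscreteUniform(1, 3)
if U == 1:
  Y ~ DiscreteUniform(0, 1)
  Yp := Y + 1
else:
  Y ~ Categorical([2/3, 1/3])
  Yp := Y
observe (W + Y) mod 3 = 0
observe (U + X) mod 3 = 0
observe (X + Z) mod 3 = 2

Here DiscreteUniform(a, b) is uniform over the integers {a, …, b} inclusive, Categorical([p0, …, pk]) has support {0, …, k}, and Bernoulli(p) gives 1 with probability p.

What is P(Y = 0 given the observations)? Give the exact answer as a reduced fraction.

Enumerate traces; 2 have nonzero weight after conditioning:
  (U=1, W=0, Z=0, X=2, Y=0) weight 1/45
  (U=1, W=2, Z=0, X=2, Y=1) weight 1/45
Group by Y:
  weight(Y=0) = 1/45
  weight(Y=1) = 1/45
Total weight = 1/45 + 1/45 = 2/45
P(Y=0 | obs) = 1/45 / 2/45 = 1/2
P(Y=1 | obs) = 1/45 / 2/45 = 1/2

P(Y = 0 | obs) = 1/2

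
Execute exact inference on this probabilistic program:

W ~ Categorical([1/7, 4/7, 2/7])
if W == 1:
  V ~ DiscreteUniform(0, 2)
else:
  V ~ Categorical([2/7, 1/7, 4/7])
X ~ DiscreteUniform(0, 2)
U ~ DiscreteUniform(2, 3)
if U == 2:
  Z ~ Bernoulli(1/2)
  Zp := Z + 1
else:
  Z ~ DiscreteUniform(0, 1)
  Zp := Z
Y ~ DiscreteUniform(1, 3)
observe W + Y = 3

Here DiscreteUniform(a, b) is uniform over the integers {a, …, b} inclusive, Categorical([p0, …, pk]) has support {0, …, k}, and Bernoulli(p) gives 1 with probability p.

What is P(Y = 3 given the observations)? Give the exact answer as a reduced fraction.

P(Y = 3 | obs) = 1/7

Enumerate traces; 108 have nonzero weight after conditioning:
  (W=0, V=0, X=0, U=2, Z=0, Y=3) weight 1/882
  (W=0, V=0, X=0, U=2, Z=1, Y=3) weight 1/882
  (W=0, V=0, X=0, U=3, Z=0, Y=3) weight 1/882
  (W=0, V=0, X=0, U=3, Z=1, Y=3) weight 1/882
  (W=0, V=0, X=1, U=2, Z=0, Y=3) weight 1/882
  (W=0, V=0, X=1, U=2, Z=1, Y=3) weight 1/882
  (W=0, V=0, X=1, U=3, Z=0, Y=3) weight 1/882
  (W=0, V=0, X=1, U=3, Z=1, Y=3) weight 1/882
  (W=1, V=0, X=0, U=2, Z=0, Y=2) weight 1/189
  (W=2, V=0, X=0, U=2, Z=0, Y=1) weight 1/441
  … 98 more
Group by Y:
  weight(Y=1) = 2/21
  weight(Y=2) = 4/21
  weight(Y=3) = 1/21
Total weight = 2/21 + 4/21 + 1/21 = 1/3
P(Y=1 | obs) = 2/21 / 1/3 = 2/7
P(Y=2 | obs) = 4/21 / 1/3 = 4/7
P(Y=3 | obs) = 1/21 / 1/3 = 1/7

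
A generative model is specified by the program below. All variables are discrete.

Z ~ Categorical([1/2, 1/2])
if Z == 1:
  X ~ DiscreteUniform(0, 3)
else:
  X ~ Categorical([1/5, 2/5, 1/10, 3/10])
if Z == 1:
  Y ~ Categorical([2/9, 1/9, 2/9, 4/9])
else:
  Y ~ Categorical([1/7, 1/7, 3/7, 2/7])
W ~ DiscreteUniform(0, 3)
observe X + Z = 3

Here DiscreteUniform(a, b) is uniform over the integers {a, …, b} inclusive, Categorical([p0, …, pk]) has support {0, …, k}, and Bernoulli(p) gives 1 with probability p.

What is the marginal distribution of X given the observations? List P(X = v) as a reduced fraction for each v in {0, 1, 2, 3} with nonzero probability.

Enumerate traces; 32 have nonzero weight after conditioning:
  (Z=0, X=3, Y=0, W=0) weight 3/560
  (Z=0, X=3, Y=0, W=1) weight 3/560
  (Z=0, X=3, Y=0, W=2) weight 3/560
  (Z=0, X=3, Y=0, W=3) weight 3/560
  (Z=0, X=3, Y=1, W=0) weight 3/560
  (Z=0, X=3, Y=1, W=1) weight 3/560
  (Z=0, X=3, Y=1, W=2) weight 3/560
  (Z=0, X=3, Y=1, W=3) weight 3/560
  (Z=1, X=2, Y=0, W=0) weight 1/144
  … 23 more
Group by X:
  weight(X=2) = 1/8
  weight(X=3) = 3/20
Total weight = 1/8 + 3/20 = 11/40
P(X=2 | obs) = 1/8 / 11/40 = 5/11
P(X=3 | obs) = 3/20 / 11/40 = 6/11

P(X=2) = 5/11, P(X=3) = 6/11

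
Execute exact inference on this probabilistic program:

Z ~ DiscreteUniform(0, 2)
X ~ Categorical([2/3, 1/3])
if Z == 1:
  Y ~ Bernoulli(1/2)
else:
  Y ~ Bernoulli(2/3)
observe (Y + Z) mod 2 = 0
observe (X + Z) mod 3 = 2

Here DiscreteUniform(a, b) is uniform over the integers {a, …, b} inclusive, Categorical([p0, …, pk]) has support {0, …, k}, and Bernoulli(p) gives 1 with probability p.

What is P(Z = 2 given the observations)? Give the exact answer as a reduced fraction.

Enumerate traces; 2 have nonzero weight after conditioning:
  (Z=1, X=1, Y=1) weight 1/18
  (Z=2, X=0, Y=0) weight 2/27
Group by Z:
  weight(Z=1) = 1/18
  weight(Z=2) = 2/27
Total weight = 1/18 + 2/27 = 7/54
P(Z=1 | obs) = 1/18 / 7/54 = 3/7
P(Z=2 | obs) = 2/27 / 7/54 = 4/7

P(Z = 2 | obs) = 4/7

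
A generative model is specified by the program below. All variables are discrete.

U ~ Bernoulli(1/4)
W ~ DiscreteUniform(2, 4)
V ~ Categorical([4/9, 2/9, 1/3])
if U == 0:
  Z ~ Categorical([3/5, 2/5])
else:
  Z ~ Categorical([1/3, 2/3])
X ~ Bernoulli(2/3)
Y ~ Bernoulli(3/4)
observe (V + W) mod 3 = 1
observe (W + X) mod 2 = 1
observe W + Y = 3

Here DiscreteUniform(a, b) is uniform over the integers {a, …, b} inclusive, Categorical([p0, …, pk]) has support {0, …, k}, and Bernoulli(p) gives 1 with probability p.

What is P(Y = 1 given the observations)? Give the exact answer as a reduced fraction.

P(Y = 1 | obs) = 9/10

Enumerate traces; 8 have nonzero weight after conditioning:
  (U=0, W=2, V=2, Z=0, X=1, Y=1) weight 1/40
  (U=0, W=2, V=2, Z=1, X=1, Y=1) weight 1/60
  (U=0, W=3, V=1, Z=0, X=0, Y=0) weight 1/360
  (U=0, W=3, V=1, Z=1, X=0, Y=0) weight 1/540
  (U=1, W=2, V=2, Z=0, X=1, Y=1) weight 1/216
  (U=1, W=2, V=2, Z=1, X=1, Y=1) weight 1/108
  (U=1, W=3, V=1, Z=0, X=0, Y=0) weight 1/1944
  (U=1, W=3, V=1, Z=1, X=0, Y=0) weight 1/972
Group by Y:
  weight(Y=0) = 1/162
  weight(Y=1) = 1/18
Total weight = 1/162 + 1/18 = 5/81
P(Y=0 | obs) = 1/162 / 5/81 = 1/10
P(Y=1 | obs) = 1/18 / 5/81 = 9/10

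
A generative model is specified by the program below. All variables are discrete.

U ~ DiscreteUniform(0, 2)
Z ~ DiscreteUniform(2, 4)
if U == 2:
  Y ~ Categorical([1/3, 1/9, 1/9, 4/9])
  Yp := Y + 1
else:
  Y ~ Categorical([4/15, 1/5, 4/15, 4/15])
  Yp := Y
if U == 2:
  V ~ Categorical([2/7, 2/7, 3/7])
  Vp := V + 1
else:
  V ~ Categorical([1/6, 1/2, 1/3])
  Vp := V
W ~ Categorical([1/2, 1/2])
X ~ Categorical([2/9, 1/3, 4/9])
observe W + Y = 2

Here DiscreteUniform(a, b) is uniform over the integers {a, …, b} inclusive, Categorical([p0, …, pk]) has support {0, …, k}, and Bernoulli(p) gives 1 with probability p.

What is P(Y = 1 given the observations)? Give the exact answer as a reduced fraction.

Enumerate traces; 162 have nonzero weight after conditioning:
  (U=0, Z=2, Y=1, V=0, W=1, X=0) weight 1/2430
  (U=0, Z=2, Y=1, V=0, W=1, X=1) weight 1/1620
  (U=0, Z=2, Y=1, V=0, W=1, X=2) weight 1/1215
  (U=0, Z=2, Y=1, V=1, W=1, X=0) weight 1/810
  (U=0, Z=2, Y=1, V=1, W=1, X=1) weight 1/540
  (U=0, Z=2, Y=1, V=1, W=1, X=2) weight 1/405
  (U=0, Z=2, Y=1, V=2, W=1, X=0) weight 1/1215
  (U=0, Z=2, Y=1, V=2, W=1, X=1) weight 1/810
  (U=0, Z=2, Y=2, V=0, W=0, X=0) weight 2/3645
  … 153 more
Group by Y:
  weight(Y=1) = 23/270
  weight(Y=2) = 29/270
Total weight = 23/270 + 29/270 = 26/135
P(Y=1 | obs) = 23/270 / 26/135 = 23/52
P(Y=2 | obs) = 29/270 / 26/135 = 29/52

P(Y = 1 | obs) = 23/52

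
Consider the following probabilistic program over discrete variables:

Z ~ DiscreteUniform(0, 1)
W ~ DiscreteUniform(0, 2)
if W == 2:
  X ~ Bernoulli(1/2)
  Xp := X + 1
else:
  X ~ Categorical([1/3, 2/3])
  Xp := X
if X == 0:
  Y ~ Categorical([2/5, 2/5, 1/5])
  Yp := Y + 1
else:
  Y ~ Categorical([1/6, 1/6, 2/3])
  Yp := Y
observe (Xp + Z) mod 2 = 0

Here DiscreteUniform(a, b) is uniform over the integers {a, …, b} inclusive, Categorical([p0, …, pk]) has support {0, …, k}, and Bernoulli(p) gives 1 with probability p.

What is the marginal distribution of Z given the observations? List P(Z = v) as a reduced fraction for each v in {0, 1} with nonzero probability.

Enumerate traces; 18 have nonzero weight after conditioning:
  (Z=0, W=0, X=0, Y=0) weight 1/45
  (Z=0, W=0, X=0, Y=1) weight 1/45
  (Z=0, W=0, X=0, Y=2) weight 1/90
  (Z=0, W=1, X=0, Y=0) weight 1/45
  (Z=0, W=1, X=0, Y=1) weight 1/45
  (Z=0, W=1, X=0, Y=2) weight 1/90
  (Z=0, W=2, X=1, Y=0) weight 1/72
  (Z=0, W=2, X=1, Y=1) weight 1/72
  (Z=1, W=0, X=1, Y=0) weight 1/54
  … 9 more
Group by Z:
  weight(Z=0) = 7/36
  weight(Z=1) = 11/36
Total weight = 7/36 + 11/36 = 1/2
P(Z=0 | obs) = 7/36 / 1/2 = 7/18
P(Z=1 | obs) = 11/36 / 1/2 = 11/18

P(Z=0) = 7/18, P(Z=1) = 11/18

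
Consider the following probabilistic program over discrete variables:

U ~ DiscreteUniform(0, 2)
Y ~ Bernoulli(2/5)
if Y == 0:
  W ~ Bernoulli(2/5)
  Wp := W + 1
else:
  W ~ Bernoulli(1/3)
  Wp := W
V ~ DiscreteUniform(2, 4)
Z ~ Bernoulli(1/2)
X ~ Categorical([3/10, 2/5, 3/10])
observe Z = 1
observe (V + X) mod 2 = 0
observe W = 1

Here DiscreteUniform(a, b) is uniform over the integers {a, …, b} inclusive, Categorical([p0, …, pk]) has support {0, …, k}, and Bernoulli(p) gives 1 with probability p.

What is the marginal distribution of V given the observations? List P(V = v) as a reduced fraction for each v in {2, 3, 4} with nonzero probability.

P(V=2) = 3/8, P(V=3) = 1/4, P(V=4) = 3/8

Enumerate traces; 30 have nonzero weight after conditioning:
  (U=0, Y=0, W=1, V=2, Z=1, X=0) weight 1/250
  (U=0, Y=0, W=1, V=2, Z=1, X=2) weight 1/250
  (U=0, Y=0, W=1, V=3, Z=1, X=1) weight 2/375
  (U=0, Y=0, W=1, V=4, Z=1, X=0) weight 1/250
  (U=0, Y=0, W=1, V=4, Z=1, X=2) weight 1/250
  (U=0, Y=1, W=1, V=2, Z=1, X=0) weight 1/450
  (U=0, Y=1, W=1, V=2, Z=1, X=2) weight 1/450
  (U=0, Y=1, W=1, V=3, Z=1, X=1) weight 2/675
  … 22 more
Group by V:
  weight(V=2) = 14/375
  weight(V=3) = 28/1125
  weight(V=4) = 14/375
Total weight = 14/375 + 28/1125 + 14/375 = 112/1125
P(V=2 | obs) = 14/375 / 112/1125 = 3/8
P(V=3 | obs) = 28/1125 / 112/1125 = 1/4
P(V=4 | obs) = 14/375 / 112/1125 = 3/8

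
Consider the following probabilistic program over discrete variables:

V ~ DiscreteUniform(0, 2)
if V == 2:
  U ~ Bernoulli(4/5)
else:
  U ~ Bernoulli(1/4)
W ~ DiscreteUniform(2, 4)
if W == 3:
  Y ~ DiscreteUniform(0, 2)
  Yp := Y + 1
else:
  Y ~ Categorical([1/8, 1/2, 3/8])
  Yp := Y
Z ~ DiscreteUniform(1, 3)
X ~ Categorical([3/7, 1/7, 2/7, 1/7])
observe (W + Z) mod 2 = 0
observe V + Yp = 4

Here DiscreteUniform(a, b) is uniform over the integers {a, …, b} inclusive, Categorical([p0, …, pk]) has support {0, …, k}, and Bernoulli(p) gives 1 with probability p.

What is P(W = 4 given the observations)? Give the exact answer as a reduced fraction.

Enumerate traces; 48 have nonzero weight after conditioning:
  (V=1, U=0, W=3, Y=2, Z=1, X=0) weight 1/252
  (V=1, U=0, W=3, Y=2, Z=1, X=1) weight 1/756
  (V=1, U=0, W=3, Y=2, Z=1, X=2) weight 1/378
  (V=1, U=0, W=3, Y=2, Z=1, X=3) weight 1/756
  (V=1, U=0, W=3, Y=2, Z=3, X=0) weight 1/252
  (V=1, U=0, W=3, Y=2, Z=3, X=1) weight 1/756
  (V=1, U=0, W=3, Y=2, Z=3, X=2) weight 1/378
  (V=1, U=0, W=3, Y=2, Z=3, X=3) weight 1/756
  (V=2, U=0, W=2, Y=2, Z=2, X=0) weight 1/840
  (V=2, U=0, W=4, Y=2, Z=2, X=0) weight 1/840
  … 38 more
Group by W:
  weight(W=2) = 1/72
  weight(W=3) = 4/81
  weight(W=4) = 1/72
Total weight = 1/72 + 4/81 + 1/72 = 25/324
P(W=2 | obs) = 1/72 / 25/324 = 9/50
P(W=3 | obs) = 4/81 / 25/324 = 16/25
P(W=4 | obs) = 1/72 / 25/324 = 9/50

P(W = 4 | obs) = 9/50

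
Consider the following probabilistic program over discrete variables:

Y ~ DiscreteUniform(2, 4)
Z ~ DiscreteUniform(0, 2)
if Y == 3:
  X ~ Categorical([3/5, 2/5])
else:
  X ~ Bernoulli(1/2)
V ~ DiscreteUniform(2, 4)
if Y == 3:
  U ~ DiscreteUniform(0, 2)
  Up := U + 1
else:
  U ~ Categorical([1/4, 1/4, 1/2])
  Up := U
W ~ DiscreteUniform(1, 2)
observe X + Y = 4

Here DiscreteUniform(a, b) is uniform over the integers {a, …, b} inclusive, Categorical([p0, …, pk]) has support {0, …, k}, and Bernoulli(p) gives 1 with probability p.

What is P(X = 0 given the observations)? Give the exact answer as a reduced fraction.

P(X = 0 | obs) = 5/9

Enumerate traces; 108 have nonzero weight after conditioning:
  (Y=3, Z=0, X=1, V=2, U=0, W=1) weight 1/405
  (Y=3, Z=0, X=1, V=2, U=0, W=2) weight 1/405
  (Y=3, Z=0, X=1, V=2, U=1, W=1) weight 1/405
  (Y=3, Z=0, X=1, V=2, U=1, W=2) weight 1/405
  (Y=3, Z=0, X=1, V=2, U=2, W=1) weight 1/405
  (Y=3, Z=0, X=1, V=2, U=2, W=2) weight 1/405
  (Y=3, Z=0, X=1, V=3, U=0, W=1) weight 1/405
  (Y=3, Z=0, X=1, V=3, U=0, W=2) weight 1/405
  (Y=4, Z=0, X=0, V=2, U=0, W=1) weight 1/432
  … 99 more
Group by X:
  weight(X=0) = 1/6
  weight(X=1) = 2/15
Total weight = 1/6 + 2/15 = 3/10
P(X=0 | obs) = 1/6 / 3/10 = 5/9
P(X=1 | obs) = 2/15 / 3/10 = 4/9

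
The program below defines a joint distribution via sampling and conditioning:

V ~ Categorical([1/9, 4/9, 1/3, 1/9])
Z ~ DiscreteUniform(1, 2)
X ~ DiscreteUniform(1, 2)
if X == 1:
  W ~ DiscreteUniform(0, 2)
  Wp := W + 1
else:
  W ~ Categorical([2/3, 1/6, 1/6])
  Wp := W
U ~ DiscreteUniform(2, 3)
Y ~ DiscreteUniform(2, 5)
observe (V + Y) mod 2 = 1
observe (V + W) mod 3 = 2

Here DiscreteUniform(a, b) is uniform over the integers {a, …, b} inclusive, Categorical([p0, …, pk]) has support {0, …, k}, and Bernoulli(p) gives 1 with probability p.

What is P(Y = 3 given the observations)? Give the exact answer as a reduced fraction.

Enumerate traces; 64 have nonzero weight after conditioning:
  (V=0, Z=1, X=1, W=2, U=2, Y=3) weight 1/864
  (V=0, Z=1, X=1, W=2, U=2, Y=5) weight 1/864
  (V=0, Z=1, X=1, W=2, U=3, Y=3) weight 1/864
  (V=0, Z=1, X=1, W=2, U=3, Y=5) weight 1/864
  (V=0, Z=1, X=2, W=2, U=2, Y=3) weight 1/1728
  (V=0, Z=1, X=2, W=2, U=2, Y=5) weight 1/1728
  (V=0, Z=1, X=2, W=2, U=3, Y=3) weight 1/1728
  (V=0, Z=1, X=2, W=2, U=3, Y=5) weight 1/1728
  (V=1, Z=1, X=1, W=1, U=2, Y=2) weight 1/216
  (V=1, Z=1, X=1, W=1, U=2, Y=4) weight 1/216
  … 54 more
Group by Y:
  weight(Y=2) = 5/144
  weight(Y=3) = 7/144
  weight(Y=4) = 5/144
  weight(Y=5) = 7/144
Total weight = 5/144 + 7/144 + 5/144 + 7/144 = 1/6
P(Y=2 | obs) = 5/144 / 1/6 = 5/24
P(Y=3 | obs) = 7/144 / 1/6 = 7/24
P(Y=4 | obs) = 5/144 / 1/6 = 5/24
P(Y=5 | obs) = 7/144 / 1/6 = 7/24

P(Y = 3 | obs) = 7/24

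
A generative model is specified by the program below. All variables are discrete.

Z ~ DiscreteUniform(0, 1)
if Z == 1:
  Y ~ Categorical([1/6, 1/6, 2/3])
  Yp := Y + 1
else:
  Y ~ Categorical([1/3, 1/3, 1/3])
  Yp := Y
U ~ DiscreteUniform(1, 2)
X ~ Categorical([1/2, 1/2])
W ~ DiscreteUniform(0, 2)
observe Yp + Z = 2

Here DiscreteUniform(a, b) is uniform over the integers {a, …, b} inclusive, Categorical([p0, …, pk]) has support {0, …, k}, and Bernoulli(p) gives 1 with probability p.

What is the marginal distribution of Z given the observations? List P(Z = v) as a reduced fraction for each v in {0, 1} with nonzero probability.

P(Z=0) = 2/3, P(Z=1) = 1/3

Enumerate traces; 24 have nonzero weight after conditioning:
  (Z=0, Y=2, U=1, X=0, W=0) weight 1/72
  (Z=0, Y=2, U=1, X=0, W=1) weight 1/72
  (Z=0, Y=2, U=1, X=0, W=2) weight 1/72
  (Z=0, Y=2, U=1, X=1, W=0) weight 1/72
  (Z=0, Y=2, U=1, X=1, W=1) weight 1/72
  (Z=0, Y=2, U=1, X=1, W=2) weight 1/72
  (Z=0, Y=2, U=2, X=0, W=0) weight 1/72
  (Z=0, Y=2, U=2, X=0, W=1) weight 1/72
  (Z=1, Y=0, U=1, X=0, W=0) weight 1/144
  … 15 more
Group by Z:
  weight(Z=0) = 1/6
  weight(Z=1) = 1/12
Total weight = 1/6 + 1/12 = 1/4
P(Z=0 | obs) = 1/6 / 1/4 = 2/3
P(Z=1 | obs) = 1/12 / 1/4 = 1/3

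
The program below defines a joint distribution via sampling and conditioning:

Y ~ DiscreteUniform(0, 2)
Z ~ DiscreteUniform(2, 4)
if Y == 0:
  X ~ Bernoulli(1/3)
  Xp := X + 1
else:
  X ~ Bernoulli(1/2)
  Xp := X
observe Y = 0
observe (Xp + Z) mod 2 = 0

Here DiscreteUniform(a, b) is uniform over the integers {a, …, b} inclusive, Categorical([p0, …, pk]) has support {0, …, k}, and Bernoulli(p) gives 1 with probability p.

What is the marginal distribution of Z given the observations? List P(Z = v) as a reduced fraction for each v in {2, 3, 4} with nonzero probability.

P(Z=2) = 1/4, P(Z=3) = 1/2, P(Z=4) = 1/4

Enumerate traces; 3 have nonzero weight after conditioning:
  (Y=0, Z=2, X=1) weight 1/27
  (Y=0, Z=3, X=0) weight 2/27
  (Y=0, Z=4, X=1) weight 1/27
Group by Z:
  weight(Z=2) = 1/27
  weight(Z=3) = 2/27
  weight(Z=4) = 1/27
Total weight = 1/27 + 2/27 + 1/27 = 4/27
P(Z=2 | obs) = 1/27 / 4/27 = 1/4
P(Z=3 | obs) = 2/27 / 4/27 = 1/2
P(Z=4 | obs) = 1/27 / 4/27 = 1/4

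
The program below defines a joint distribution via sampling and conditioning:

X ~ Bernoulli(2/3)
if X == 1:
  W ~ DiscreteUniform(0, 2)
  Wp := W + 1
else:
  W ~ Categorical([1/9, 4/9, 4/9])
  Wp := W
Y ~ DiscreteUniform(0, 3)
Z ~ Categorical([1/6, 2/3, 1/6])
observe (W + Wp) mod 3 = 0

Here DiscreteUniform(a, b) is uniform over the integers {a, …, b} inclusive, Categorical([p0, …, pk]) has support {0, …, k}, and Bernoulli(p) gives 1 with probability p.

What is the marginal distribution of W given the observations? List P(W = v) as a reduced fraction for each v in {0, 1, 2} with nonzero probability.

P(W=0) = 1/7, P(W=1) = 6/7

Enumerate traces; 24 have nonzero weight after conditioning:
  (X=0, W=0, Y=0, Z=0) weight 1/648
  (X=0, W=0, Y=0, Z=1) weight 1/162
  (X=0, W=0, Y=0, Z=2) weight 1/648
  (X=0, W=0, Y=1, Z=0) weight 1/648
  (X=0, W=0, Y=1, Z=1) weight 1/162
  (X=0, W=0, Y=1, Z=2) weight 1/648
  (X=0, W=0, Y=2, Z=0) weight 1/648
  (X=0, W=0, Y=2, Z=1) weight 1/162
  (X=1, W=1, Y=0, Z=0) weight 1/108
  … 15 more
Group by W:
  weight(W=0) = 1/27
  weight(W=1) = 2/9
Total weight = 1/27 + 2/9 = 7/27
P(W=0 | obs) = 1/27 / 7/27 = 1/7
P(W=1 | obs) = 2/9 / 7/27 = 6/7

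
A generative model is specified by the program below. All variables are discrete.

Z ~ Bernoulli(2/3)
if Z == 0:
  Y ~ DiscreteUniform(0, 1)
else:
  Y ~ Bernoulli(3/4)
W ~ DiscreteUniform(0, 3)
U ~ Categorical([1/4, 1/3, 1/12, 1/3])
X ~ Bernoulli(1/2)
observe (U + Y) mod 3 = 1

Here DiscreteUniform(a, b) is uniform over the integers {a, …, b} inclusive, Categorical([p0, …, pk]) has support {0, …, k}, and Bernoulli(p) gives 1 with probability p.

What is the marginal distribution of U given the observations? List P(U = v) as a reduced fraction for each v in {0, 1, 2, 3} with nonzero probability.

Enumerate traces; 48 have nonzero weight after conditioning:
  (Z=0, Y=0, W=0, U=1, X=0) weight 1/144
  (Z=0, Y=0, W=0, U=1, X=1) weight 1/144
  (Z=0, Y=0, W=1, U=1, X=0) weight 1/144
  (Z=0, Y=0, W=1, U=1, X=1) weight 1/144
  (Z=0, Y=0, W=2, U=1, X=0) weight 1/144
  (Z=0, Y=0, W=2, U=1, X=1) weight 1/144
  (Z=0, Y=0, W=3, U=1, X=0) weight 1/144
  (Z=0, Y=0, W=3, U=1, X=1) weight 1/144
  (Z=0, Y=1, W=0, U=0, X=0) weight 1/192
  (Z=0, Y=1, W=0, U=3, X=0) weight 1/144
  … 38 more
Group by U:
  weight(U=0) = 1/6
  weight(U=1) = 1/9
  weight(U=3) = 2/9
Total weight = 1/6 + 1/9 + 2/9 = 1/2
P(U=0 | obs) = 1/6 / 1/2 = 1/3
P(U=1 | obs) = 1/9 / 1/2 = 2/9
P(U=3 | obs) = 2/9 / 1/2 = 4/9

P(U=0) = 1/3, P(U=1) = 2/9, P(U=3) = 4/9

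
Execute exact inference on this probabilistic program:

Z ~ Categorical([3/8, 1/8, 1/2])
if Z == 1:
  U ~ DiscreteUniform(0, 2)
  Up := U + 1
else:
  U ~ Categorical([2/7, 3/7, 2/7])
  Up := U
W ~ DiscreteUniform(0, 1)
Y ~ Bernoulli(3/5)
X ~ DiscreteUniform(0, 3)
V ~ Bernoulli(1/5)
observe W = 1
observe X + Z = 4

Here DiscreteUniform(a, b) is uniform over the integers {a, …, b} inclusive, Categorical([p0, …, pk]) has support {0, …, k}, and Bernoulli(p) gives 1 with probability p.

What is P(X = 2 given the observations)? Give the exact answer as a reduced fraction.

P(X = 2 | obs) = 4/5

Enumerate traces; 24 have nonzero weight after conditioning:
  (Z=1, U=0, W=1, Y=0, X=3, V=0) weight 1/600
  (Z=1, U=0, W=1, Y=0, X=3, V=1) weight 1/2400
  (Z=1, U=0, W=1, Y=1, X=3, V=0) weight 1/400
  (Z=1, U=0, W=1, Y=1, X=3, V=1) weight 1/1600
  (Z=1, U=1, W=1, Y=0, X=3, V=0) weight 1/600
  (Z=1, U=1, W=1, Y=0, X=3, V=1) weight 1/2400
  (Z=1, U=1, W=1, Y=1, X=3, V=0) weight 1/400
  (Z=1, U=1, W=1, Y=1, X=3, V=1) weight 1/1600
  (Z=2, U=0, W=1, Y=0, X=2, V=0) weight 1/175
  … 15 more
Group by X:
  weight(X=2) = 1/16
  weight(X=3) = 1/64
Total weight = 1/16 + 1/64 = 5/64
P(X=2 | obs) = 1/16 / 5/64 = 4/5
P(X=3 | obs) = 1/64 / 5/64 = 1/5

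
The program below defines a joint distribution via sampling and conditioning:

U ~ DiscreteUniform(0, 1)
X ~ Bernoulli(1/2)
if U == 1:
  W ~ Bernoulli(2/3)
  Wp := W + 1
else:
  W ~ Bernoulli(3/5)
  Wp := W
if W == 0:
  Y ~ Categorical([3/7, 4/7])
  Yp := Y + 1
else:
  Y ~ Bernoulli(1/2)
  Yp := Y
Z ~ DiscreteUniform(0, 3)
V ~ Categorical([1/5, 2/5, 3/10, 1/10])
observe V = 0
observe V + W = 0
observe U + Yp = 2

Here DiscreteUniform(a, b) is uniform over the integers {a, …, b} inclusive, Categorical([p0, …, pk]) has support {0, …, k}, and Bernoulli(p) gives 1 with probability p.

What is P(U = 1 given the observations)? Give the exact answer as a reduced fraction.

P(U = 1 | obs) = 5/13

Enumerate traces; 16 have nonzero weight after conditioning:
  (U=0, X=0, W=0, Y=1, Z=0, V=0) weight 1/350
  (U=0, X=0, W=0, Y=1, Z=1, V=0) weight 1/350
  (U=0, X=0, W=0, Y=1, Z=2, V=0) weight 1/350
  (U=0, X=0, W=0, Y=1, Z=3, V=0) weight 1/350
  (U=0, X=1, W=0, Y=1, Z=0, V=0) weight 1/350
  (U=0, X=1, W=0, Y=1, Z=1, V=0) weight 1/350
  (U=0, X=1, W=0, Y=1, Z=2, V=0) weight 1/350
  (U=0, X=1, W=0, Y=1, Z=3, V=0) weight 1/350
  (U=1, X=0, W=0, Y=0, Z=0, V=0) weight 1/560
  … 7 more
Group by U:
  weight(U=0) = 4/175
  weight(U=1) = 1/70
Total weight = 4/175 + 1/70 = 13/350
P(U=0 | obs) = 4/175 / 13/350 = 8/13
P(U=1 | obs) = 1/70 / 13/350 = 5/13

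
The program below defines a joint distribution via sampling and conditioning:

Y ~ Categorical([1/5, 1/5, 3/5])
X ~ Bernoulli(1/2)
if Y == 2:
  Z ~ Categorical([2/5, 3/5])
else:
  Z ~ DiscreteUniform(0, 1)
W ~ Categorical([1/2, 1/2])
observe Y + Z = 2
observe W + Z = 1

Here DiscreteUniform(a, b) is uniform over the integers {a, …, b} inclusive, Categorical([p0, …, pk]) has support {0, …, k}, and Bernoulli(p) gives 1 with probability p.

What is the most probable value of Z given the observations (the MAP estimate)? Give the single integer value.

Enumerate traces; 4 have nonzero weight after conditioning:
  (Y=1, X=0, Z=1, W=0) weight 1/40
  (Y=1, X=1, Z=1, W=0) weight 1/40
  (Y=2, X=0, Z=0, W=1) weight 3/50
  (Y=2, X=1, Z=0, W=1) weight 3/50
Group by Z:
  weight(Z=0) = 3/25
  weight(Z=1) = 1/20
Total weight = 3/25 + 1/20 = 17/100
P(Z=0 | obs) = 3/25 / 17/100 = 12/17
P(Z=1 | obs) = 1/20 / 17/100 = 5/17
argmax = 0

argmax_v P(Z = v | obs) = 0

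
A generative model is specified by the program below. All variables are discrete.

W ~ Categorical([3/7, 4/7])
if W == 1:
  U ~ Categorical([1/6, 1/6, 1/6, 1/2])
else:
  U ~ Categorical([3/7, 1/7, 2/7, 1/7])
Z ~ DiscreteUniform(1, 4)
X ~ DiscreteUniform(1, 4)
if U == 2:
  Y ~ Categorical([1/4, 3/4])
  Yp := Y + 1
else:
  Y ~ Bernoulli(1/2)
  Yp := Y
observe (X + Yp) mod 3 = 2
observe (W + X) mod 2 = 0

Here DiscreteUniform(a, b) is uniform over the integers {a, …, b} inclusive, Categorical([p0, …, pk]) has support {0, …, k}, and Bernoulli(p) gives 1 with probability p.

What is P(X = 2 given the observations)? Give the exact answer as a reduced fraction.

Enumerate traces; 48 have nonzero weight after conditioning:
  (W=0, U=0, Z=1, X=2, Y=0) weight 9/1568
  (W=0, U=0, Z=1, X=4, Y=1) weight 9/1568
  (W=0, U=0, Z=2, X=2, Y=0) weight 9/1568
  (W=0, U=0, Z=2, X=4, Y=1) weight 9/1568
  (W=0, U=0, Z=3, X=2, Y=0) weight 9/1568
  (W=0, U=0, Z=3, X=4, Y=1) weight 9/1568
  (W=0, U=0, Z=4, X=2, Y=0) weight 9/1568
  (W=0, U=0, Z=4, X=4, Y=1) weight 9/1568
  (W=1, U=0, Z=1, X=1, Y=1) weight 1/336
  (W=1, U=2, Z=1, X=3, Y=1) weight 1/224
  … 38 more
Group by X:
  weight(X=1) = 11/168
  weight(X=2) = 15/392
  weight(X=3) = 1/56
  weight(X=4) = 9/196
Total weight = 11/168 + 15/392 + 1/56 + 9/196 = 197/1176
P(X=1 | obs) = 11/168 / 197/1176 = 77/197
P(X=2 | obs) = 15/392 / 197/1176 = 45/197
P(X=3 | obs) = 1/56 / 197/1176 = 21/197
P(X=4 | obs) = 9/196 / 197/1176 = 54/197

P(X = 2 | obs) = 45/197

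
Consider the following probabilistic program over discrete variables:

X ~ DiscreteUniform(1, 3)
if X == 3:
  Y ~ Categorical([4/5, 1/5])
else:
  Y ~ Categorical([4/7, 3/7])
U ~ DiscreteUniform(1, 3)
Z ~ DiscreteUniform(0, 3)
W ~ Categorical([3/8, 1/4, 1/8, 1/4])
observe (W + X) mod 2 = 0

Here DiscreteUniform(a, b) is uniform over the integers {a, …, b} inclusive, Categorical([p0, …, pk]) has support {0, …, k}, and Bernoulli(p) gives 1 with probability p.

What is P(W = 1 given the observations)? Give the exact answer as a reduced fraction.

P(W = 1 | obs) = 1/3

Enumerate traces; 144 have nonzero weight after conditioning:
  (X=1, Y=0, U=1, Z=0, W=1) weight 1/252
  (X=1, Y=0, U=1, Z=0, W=3) weight 1/252
  (X=1, Y=0, U=1, Z=1, W=1) weight 1/252
  (X=1, Y=0, U=1, Z=1, W=3) weight 1/252
  (X=1, Y=0, U=1, Z=2, W=1) weight 1/252
  (X=1, Y=0, U=1, Z=2, W=3) weight 1/252
  (X=1, Y=0, U=1, Z=3, W=1) weight 1/252
  (X=1, Y=0, U=1, Z=3, W=3) weight 1/252
  (X=2, Y=0, U=1, Z=0, W=0) weight 1/168
  (X=2, Y=0, U=1, Z=0, W=2) weight 1/504
  … 134 more
Group by W:
  weight(W=0) = 1/8
  weight(W=1) = 1/6
  weight(W=2) = 1/24
  weight(W=3) = 1/6
Total weight = 1/8 + 1/6 + 1/24 + 1/6 = 1/2
P(W=0 | obs) = 1/8 / 1/2 = 1/4
P(W=1 | obs) = 1/6 / 1/2 = 1/3
P(W=2 | obs) = 1/24 / 1/2 = 1/12
P(W=3 | obs) = 1/6 / 1/2 = 1/3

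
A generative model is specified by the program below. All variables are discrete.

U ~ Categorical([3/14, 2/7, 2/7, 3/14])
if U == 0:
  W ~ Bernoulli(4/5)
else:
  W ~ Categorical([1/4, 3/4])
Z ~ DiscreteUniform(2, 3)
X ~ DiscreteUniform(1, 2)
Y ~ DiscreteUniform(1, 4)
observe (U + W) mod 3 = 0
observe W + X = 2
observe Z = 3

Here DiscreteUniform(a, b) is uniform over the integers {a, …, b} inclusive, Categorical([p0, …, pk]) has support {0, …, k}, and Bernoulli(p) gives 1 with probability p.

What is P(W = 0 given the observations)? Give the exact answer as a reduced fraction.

P(W = 0 | obs) = 9/29

Enumerate traces; 12 have nonzero weight after conditioning:
  (U=0, W=0, Z=3, X=2, Y=1) weight 3/1120
  (U=0, W=0, Z=3, X=2, Y=2) weight 3/1120
  (U=0, W=0, Z=3, X=2, Y=3) weight 3/1120
  (U=0, W=0, Z=3, X=2, Y=4) weight 3/1120
  (U=2, W=1, Z=3, X=1, Y=1) weight 3/224
  (U=2, W=1, Z=3, X=1, Y=2) weight 3/224
  (U=2, W=1, Z=3, X=1, Y=3) weight 3/224
  (U=2, W=1, Z=3, X=1, Y=4) weight 3/224
  … 4 more
Group by W:
  weight(W=0) = 27/1120
  weight(W=1) = 3/56
Total weight = 27/1120 + 3/56 = 87/1120
P(W=0 | obs) = 27/1120 / 87/1120 = 9/29
P(W=1 | obs) = 3/56 / 87/1120 = 20/29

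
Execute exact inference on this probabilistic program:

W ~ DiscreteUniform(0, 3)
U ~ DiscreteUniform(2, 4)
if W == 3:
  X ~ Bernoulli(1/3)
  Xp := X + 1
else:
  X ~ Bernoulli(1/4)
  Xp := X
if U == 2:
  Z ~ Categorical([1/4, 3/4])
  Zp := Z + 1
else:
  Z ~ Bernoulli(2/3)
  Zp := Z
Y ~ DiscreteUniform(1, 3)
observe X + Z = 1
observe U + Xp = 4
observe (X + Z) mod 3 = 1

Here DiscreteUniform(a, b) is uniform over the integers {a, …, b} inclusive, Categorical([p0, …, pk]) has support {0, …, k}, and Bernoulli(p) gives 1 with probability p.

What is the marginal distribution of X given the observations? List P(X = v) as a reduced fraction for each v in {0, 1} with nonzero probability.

Enumerate traces; 24 have nonzero weight after conditioning:
  (W=0, U=3, X=1, Z=0, Y=1) weight 1/432
  (W=0, U=3, X=1, Z=0, Y=2) weight 1/432
  (W=0, U=3, X=1, Z=0, Y=3) weight 1/432
  (W=0, U=4, X=0, Z=1, Y=1) weight 1/72
  (W=0, U=4, X=0, Z=1, Y=2) weight 1/72
  (W=0, U=4, X=0, Z=1, Y=3) weight 1/72
  (W=1, U=3, X=1, Z=0, Y=1) weight 1/432
  (W=1, U=3, X=1, Z=0, Y=2) weight 1/432
  … 16 more
Group by X:
  weight(X=0) = 35/216
  weight(X=1) = 1/36
Total weight = 35/216 + 1/36 = 41/216
P(X=0 | obs) = 35/216 / 41/216 = 35/41
P(X=1 | obs) = 1/36 / 41/216 = 6/41

P(X=0) = 35/41, P(X=1) = 6/41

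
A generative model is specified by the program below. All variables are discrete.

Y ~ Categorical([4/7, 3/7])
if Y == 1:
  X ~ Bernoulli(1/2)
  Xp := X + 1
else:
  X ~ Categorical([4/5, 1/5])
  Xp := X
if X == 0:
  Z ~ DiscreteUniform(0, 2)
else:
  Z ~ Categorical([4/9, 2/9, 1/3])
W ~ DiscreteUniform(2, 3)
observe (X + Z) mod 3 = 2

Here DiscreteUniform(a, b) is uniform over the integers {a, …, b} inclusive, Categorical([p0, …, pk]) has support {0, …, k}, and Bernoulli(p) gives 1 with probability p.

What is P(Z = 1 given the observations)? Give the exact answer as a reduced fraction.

Enumerate traces; 8 have nonzero weight after conditioning:
  (Y=0, X=0, Z=2, W=2) weight 8/105
  (Y=0, X=0, Z=2, W=3) weight 8/105
  (Y=0, X=1, Z=1, W=2) weight 4/315
  (Y=0, X=1, Z=1, W=3) weight 4/315
  (Y=1, X=0, Z=2, W=2) weight 1/28
  (Y=1, X=0, Z=2, W=3) weight 1/28
  (Y=1, X=1, Z=1, W=2) weight 1/42
  (Y=1, X=1, Z=1, W=3) weight 1/42
Group by Z:
  weight(Z=1) = 23/315
  weight(Z=2) = 47/210
Total weight = 23/315 + 47/210 = 187/630
P(Z=1 | obs) = 23/315 / 187/630 = 46/187
P(Z=2 | obs) = 47/210 / 187/630 = 141/187

P(Z = 1 | obs) = 46/187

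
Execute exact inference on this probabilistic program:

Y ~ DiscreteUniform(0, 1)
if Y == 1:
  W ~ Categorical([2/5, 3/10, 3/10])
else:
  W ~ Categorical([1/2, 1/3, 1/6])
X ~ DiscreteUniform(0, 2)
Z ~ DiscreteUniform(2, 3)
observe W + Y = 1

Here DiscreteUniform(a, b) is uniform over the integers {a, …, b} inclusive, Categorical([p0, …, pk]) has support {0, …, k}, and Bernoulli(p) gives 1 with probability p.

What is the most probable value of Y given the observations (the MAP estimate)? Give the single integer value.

Enumerate traces; 12 have nonzero weight after conditioning:
  (Y=0, W=1, X=0, Z=2) weight 1/36
  (Y=0, W=1, X=0, Z=3) weight 1/36
  (Y=0, W=1, X=1, Z=2) weight 1/36
  (Y=0, W=1, X=1, Z=3) weight 1/36
  (Y=0, W=1, X=2, Z=2) weight 1/36
  (Y=0, W=1, X=2, Z=3) weight 1/36
  (Y=1, W=0, X=0, Z=2) weight 1/30
  (Y=1, W=0, X=0, Z=3) weight 1/30
  … 4 more
Group by Y:
  weight(Y=0) = 1/6
  weight(Y=1) = 1/5
Total weight = 1/6 + 1/5 = 11/30
P(Y=0 | obs) = 1/6 / 11/30 = 5/11
P(Y=1 | obs) = 1/5 / 11/30 = 6/11
argmax = 1

argmax_v P(Y = v | obs) = 1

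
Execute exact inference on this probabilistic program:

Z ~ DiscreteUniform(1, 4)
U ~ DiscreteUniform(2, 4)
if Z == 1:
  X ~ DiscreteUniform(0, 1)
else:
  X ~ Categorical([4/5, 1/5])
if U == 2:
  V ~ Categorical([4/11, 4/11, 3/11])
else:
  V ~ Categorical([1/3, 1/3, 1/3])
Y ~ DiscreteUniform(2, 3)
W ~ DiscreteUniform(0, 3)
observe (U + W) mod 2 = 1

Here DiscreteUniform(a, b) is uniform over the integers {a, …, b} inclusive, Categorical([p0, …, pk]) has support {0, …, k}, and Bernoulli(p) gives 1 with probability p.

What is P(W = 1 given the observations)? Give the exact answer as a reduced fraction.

Enumerate traces; 288 have nonzero weight after conditioning:
  (Z=1, U=2, X=0, V=0, Y=2, W=1) weight 1/528
  (Z=1, U=2, X=0, V=0, Y=2, W=3) weight 1/528
  (Z=1, U=2, X=0, V=0, Y=3, W=1) weight 1/528
  (Z=1, U=2, X=0, V=0, Y=3, W=3) weight 1/528
  (Z=1, U=2, X=0, V=1, Y=2, W=1) weight 1/528
  (Z=1, U=2, X=0, V=1, Y=2, W=3) weight 1/528
  (Z=1, U=2, X=0, V=1, Y=3, W=1) weight 1/528
  (Z=1, U=2, X=0, V=1, Y=3, W=3) weight 1/528
  (Z=1, U=3, X=0, V=0, Y=2, W=0) weight 1/576
  (Z=1, U=3, X=0, V=0, Y=2, W=2) weight 1/576
  … 278 more
Group by W:
  weight(W=0) = 1/12
  weight(W=1) = 1/6
  weight(W=2) = 1/12
  weight(W=3) = 1/6
Total weight = 1/12 + 1/6 + 1/12 + 1/6 = 1/2
P(W=0 | obs) = 1/12 / 1/2 = 1/6
P(W=1 | obs) = 1/6 / 1/2 = 1/3
P(W=2 | obs) = 1/12 / 1/2 = 1/6
P(W=3 | obs) = 1/6 / 1/2 = 1/3

P(W = 1 | obs) = 1/3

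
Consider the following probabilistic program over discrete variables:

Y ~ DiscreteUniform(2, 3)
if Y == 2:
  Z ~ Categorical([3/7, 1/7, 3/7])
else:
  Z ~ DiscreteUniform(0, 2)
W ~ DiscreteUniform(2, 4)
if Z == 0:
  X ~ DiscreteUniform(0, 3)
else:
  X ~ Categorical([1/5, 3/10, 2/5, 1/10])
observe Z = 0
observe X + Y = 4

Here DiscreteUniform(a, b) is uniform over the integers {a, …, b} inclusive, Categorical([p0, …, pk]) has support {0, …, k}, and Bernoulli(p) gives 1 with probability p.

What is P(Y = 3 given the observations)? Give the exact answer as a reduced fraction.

P(Y = 3 | obs) = 7/16

Enumerate traces; 6 have nonzero weight after conditioning:
  (Y=2, Z=0, W=2, X=2) weight 1/56
  (Y=2, Z=0, W=3, X=2) weight 1/56
  (Y=2, Z=0, W=4, X=2) weight 1/56
  (Y=3, Z=0, W=2, X=1) weight 1/72
  (Y=3, Z=0, W=3, X=1) weight 1/72
  (Y=3, Z=0, W=4, X=1) weight 1/72
Group by Y:
  weight(Y=2) = 3/56
  weight(Y=3) = 1/24
Total weight = 3/56 + 1/24 = 2/21
P(Y=2 | obs) = 3/56 / 2/21 = 9/16
P(Y=3 | obs) = 1/24 / 2/21 = 7/16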